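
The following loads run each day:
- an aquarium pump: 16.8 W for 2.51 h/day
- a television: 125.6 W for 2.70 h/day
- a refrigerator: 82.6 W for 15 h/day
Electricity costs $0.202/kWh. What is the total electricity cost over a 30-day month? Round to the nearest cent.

$9.82

aquarium pump: 16.8 W × 2.51 h × 30 d = 1,265 Wh = 1.265 kWh
television: 125.6 W × 2.70 h × 30 d = 10,174 Wh = 10.17 kWh
refrigerator: 82.6 W × 15 h × 30 d = 37,170 Wh = 37.17 kWh
Total energy = 1.265 + 10.17 + 37.17 = 48.61 kWh
Cost = 48.61 kWh × $0.202 = $9.82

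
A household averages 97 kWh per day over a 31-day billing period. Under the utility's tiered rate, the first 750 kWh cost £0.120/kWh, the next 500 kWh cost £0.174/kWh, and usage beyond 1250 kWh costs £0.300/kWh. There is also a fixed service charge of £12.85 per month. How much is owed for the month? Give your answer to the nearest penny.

£716.95

Usage = 97 kWh/day × 31 days = 3007 kWh
First 750 kWh × £0.120 = £90.00
Next 500 kWh × £0.174 = £87.00
Remaining 1757 kWh × £0.300 = £527.10
Energy charge = £704.10; + service £12.85 = £716.95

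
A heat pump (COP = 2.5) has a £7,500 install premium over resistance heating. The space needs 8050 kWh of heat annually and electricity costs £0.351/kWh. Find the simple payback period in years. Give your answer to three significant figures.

Resistance: 8050 kWh × £0.351 = £2,825.55/yr
Heat pump: 8050 / 2.5 = 3220 kWh in → × £0.351 = £1,130.22/yr
Annual savings = £1,695.33
Payback = £7,500 / £1,695.33 = 4.42 years

4.42 years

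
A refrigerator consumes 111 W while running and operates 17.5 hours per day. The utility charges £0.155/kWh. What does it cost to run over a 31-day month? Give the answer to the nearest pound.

Energy = 111 W × 17.5 h/day × 31 days = 60,218 Wh = 60.22 kWh
Cost = 60.22 kWh × £0.155/kWh = £9.33 ≈ £9

£9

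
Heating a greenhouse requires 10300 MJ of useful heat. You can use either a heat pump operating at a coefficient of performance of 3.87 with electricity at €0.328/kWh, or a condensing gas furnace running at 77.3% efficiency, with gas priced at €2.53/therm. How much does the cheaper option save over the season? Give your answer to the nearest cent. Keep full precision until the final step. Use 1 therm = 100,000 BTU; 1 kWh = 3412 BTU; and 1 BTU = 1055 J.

Heat load = 10300 MJ = 10,300,000,000 J / 1055 = 9,763,033 BTU
Gas: input = 9,763,033 / 0.773 = 12,630,056 BTU = 126.3 therm → 126.3 × €2.53 = €319.54
Heat pump: 9,763,033 BTU / 3412 = 2,861 kWh heat; / 3.87 = 739.4 kWh in → × €0.328 = €242.52
Difference = |€319.54 − €242.52| = €77.03

€77.03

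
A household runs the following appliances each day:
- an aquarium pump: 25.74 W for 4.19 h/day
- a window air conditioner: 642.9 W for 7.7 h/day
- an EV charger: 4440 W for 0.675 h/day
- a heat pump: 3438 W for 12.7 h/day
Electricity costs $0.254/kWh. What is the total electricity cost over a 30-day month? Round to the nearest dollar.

aquarium pump: 25.74 W × 4.19 h × 30 d = 3,236 Wh = 3.236 kWh
window air conditioner: 642.9 W × 7.7 h × 30 d = 148,510 Wh = 148.5 kWh
EV charger: 4440 W × 0.675 h × 30 d = 89,910 Wh = 89.91 kWh
heat pump: 3438 W × 12.7 h × 30 d = 1,309,878 Wh = 1,310 kWh
Total energy = 3.236 + 148.5 + 89.91 + 1,310 = 1,552 kWh
Cost = 1,552 kWh × $0.254 = $394.09 ≈ $394

$394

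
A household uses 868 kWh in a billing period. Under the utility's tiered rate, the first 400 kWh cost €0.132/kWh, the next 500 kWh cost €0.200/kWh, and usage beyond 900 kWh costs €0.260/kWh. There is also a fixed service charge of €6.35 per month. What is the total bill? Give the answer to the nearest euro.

First 400 kWh × €0.132 = €52.80
Next 468 kWh × €0.200 = €93.60
Remaining tier: 0 kWh (not reached)
Energy charge = €146.40; + service €6.35 = €152.75 ≈ €153

€153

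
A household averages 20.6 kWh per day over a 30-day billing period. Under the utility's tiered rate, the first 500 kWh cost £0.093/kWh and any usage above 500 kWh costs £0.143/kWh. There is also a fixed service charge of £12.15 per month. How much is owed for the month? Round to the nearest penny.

£75.52

Usage = 20.6 kWh/day × 30 days = 618 kWh
First 500 kWh × £0.093 = £46.50
Remaining 118 kWh × £0.143 = £16.87
Energy charge = £63.37; + service £12.15 = £75.52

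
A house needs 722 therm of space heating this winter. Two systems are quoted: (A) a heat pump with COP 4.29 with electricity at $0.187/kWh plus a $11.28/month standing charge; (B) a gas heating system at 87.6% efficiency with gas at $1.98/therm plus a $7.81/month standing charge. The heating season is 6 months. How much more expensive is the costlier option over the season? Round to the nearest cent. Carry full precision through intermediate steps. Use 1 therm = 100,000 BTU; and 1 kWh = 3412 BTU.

Heat load = 722 therm × 100,000 = 72,200,000 BTU
Gas: input = 72,200,000 / 0.876 = 82,420,091 BTU = 824.2 therm → 824.2 × $1.98 = $1,631.92; + 6 × $7.81 standing = $1,678.78
Heat pump: 72,200,000 BTU / 3412 = 21,160 kWh heat; / 4.29 = 4,933 kWh in → × $0.187 = $922.39; + 6 × $11.28 standing = $990.07
Difference = |$1,678.78 − $990.07| = $688.71

$688.71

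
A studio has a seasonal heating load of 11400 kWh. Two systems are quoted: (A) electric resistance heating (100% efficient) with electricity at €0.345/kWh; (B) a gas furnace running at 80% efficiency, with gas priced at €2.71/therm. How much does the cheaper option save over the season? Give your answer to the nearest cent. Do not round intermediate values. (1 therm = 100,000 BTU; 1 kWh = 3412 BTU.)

€2615.37

Heat load = 11400 kWh × 3412 = 38,896,800 BTU
Gas: input = 38,896,800 / 0.80 = 48,621,000 BTU = 486.2 therm → 486.2 × €2.71 = €1,317.63
Electric: 38,896,800 BTU / 3412 = 11,400 kWh → × €0.345 = €3,933.00
Difference = |€1,317.63 − €3,933.00| = €2,615.37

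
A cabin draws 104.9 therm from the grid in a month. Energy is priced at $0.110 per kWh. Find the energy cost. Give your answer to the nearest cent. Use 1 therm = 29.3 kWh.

104.9 therm × (29.3 kWh/therm) = 3,074 kWh
Cost = 3,074 kWh × $0.110/kWh = $338.09

$338.09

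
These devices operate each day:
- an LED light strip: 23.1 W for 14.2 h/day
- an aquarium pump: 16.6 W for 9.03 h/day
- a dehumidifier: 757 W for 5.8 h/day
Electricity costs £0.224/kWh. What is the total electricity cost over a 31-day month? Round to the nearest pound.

LED light strip: 23.1 W × 14.2 h × 31 d = 10,169 Wh = 10.17 kWh
aquarium pump: 16.6 W × 9.03 h × 31 d = 4,647 Wh = 4.647 kWh
dehumidifier: 757 W × 5.8 h × 31 d = 136,109 Wh = 136.1 kWh
Total energy = 10.17 + 4.647 + 136.1 = 150.9 kWh
Cost = 150.9 kWh × £0.224 = £33.81 ≈ £34

£34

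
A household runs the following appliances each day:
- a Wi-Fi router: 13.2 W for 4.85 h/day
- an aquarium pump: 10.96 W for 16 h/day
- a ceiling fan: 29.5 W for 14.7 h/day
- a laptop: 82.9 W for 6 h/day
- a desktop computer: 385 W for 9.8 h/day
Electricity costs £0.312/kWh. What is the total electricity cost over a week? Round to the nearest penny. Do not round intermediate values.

£10.80

Wi-Fi router: 13.2 W × 4.85 h × 7 d = 448 Wh = 0.4481 kWh
aquarium pump: 10.96 W × 16 h × 7 d = 1,228 Wh = 1.228 kWh
ceiling fan: 29.5 W × 14.7 h × 7 d = 3,036 Wh = 3.036 kWh
laptop: 82.9 W × 6 h × 7 d = 3,482 Wh = 3.482 kWh
desktop computer: 385 W × 9.8 h × 7 d = 26,411 Wh = 26.41 kWh
Total energy = 0.4481 + 1.228 + 3.036 + 3.482 + 26.41 = 34.6 kWh
Cost = 34.6 kWh × £0.312 = £10.80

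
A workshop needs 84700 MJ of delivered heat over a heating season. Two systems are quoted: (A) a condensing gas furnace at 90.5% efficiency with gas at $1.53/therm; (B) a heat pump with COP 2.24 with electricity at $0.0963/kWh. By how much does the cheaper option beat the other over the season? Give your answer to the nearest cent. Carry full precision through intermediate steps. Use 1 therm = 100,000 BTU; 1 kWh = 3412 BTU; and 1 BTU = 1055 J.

$345.71

Heat load = 84700 MJ = 84,700,000,000 J / 1055 = 80,284,360 BTU
Gas: input = 80,284,360 / 0.905 = 88,712,000 BTU = 887.1 therm → 887.1 × $1.53 = $1,357.29
Heat pump: 80,284,360 BTU / 3412 = 23,530 kWh heat; / 2.24 = 10,500 kWh in → × $0.0963 = $1,011.58
Difference = |$1,357.29 − $1,011.58| = $345.71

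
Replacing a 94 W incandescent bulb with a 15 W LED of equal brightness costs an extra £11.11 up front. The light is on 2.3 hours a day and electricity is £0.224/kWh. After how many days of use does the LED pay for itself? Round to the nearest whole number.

Power saved = 94 − 15 = 79 W
Daily energy saved = 79 W × 2.3 h = 181.7 Wh = 0.1817 kWh
Daily savings = 0.1817 × £0.224 = £0.0407
Payback = £11.11 / £0.0407 per day = 273 days

273 days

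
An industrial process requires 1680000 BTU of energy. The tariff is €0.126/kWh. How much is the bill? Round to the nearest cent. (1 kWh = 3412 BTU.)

1680000 BTU × (0.00029308 kWh/BTU) = 492.4 kWh
Cost = 492.4 kWh × €0.126/kWh = €62.04

€62.04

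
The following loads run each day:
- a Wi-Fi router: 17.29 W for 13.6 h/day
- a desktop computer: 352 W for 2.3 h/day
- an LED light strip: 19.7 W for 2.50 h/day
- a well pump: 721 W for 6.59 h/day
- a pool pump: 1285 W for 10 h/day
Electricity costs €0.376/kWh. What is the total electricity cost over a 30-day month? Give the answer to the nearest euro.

€211

Wi-Fi router: 17.29 W × 13.6 h × 30 d = 7,054 Wh = 7.054 kWh
desktop computer: 352 W × 2.3 h × 30 d = 24,288 Wh = 24.29 kWh
LED light strip: 19.7 W × 2.50 h × 30 d = 1,478 Wh = 1.478 kWh
well pump: 721 W × 6.59 h × 30 d = 142,542 Wh = 142.5 kWh
pool pump: 1285 W × 10 h × 30 d = 385,500 Wh = 385.5 kWh
Total energy = 7.054 + 24.29 + 1.478 + 142.5 + 385.5 = 560.9 kWh
Cost = 560.9 kWh × €0.376 = €210.88 ≈ €211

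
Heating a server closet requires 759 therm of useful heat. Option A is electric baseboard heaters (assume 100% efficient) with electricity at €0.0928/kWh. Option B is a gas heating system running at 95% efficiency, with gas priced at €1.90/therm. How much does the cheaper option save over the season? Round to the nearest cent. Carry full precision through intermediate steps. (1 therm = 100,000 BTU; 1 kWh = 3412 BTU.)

Heat load = 759 therm × 100,000 = 75,900,000 BTU
Gas: input = 75,900,000 / 0.95 = 79,894,737 BTU = 798.9 therm → 798.9 × €1.90 = €1,518.00
Electric: 75,900,000 BTU / 3412 = 22,250 kWh → × €0.0928 = €2,064.34
Difference = |€1,518.00 − €2,064.34| = €546.34

€546.34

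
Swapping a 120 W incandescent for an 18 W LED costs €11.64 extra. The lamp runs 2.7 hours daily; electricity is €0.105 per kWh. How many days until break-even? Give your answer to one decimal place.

Power saved = 120 − 18 = 102 W
Daily energy saved = 102 W × 2.7 h = 275.4 Wh = 0.2754 kWh
Daily savings = 0.2754 × €0.105 = €0.0289
Payback = €11.64 / €0.0289 per day = 402.5 days

402.5 days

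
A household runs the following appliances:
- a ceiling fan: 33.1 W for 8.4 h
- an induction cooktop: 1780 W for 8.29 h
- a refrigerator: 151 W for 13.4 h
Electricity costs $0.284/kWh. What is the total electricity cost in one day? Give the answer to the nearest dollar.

$5

ceiling fan: 33.1 W × 8.4 h = 278 Wh = 0.278 kWh
induction cooktop: 1780 W × 8.29 h = 14,756 Wh = 14.76 kWh
refrigerator: 151 W × 13.4 h = 2,023 Wh = 2.023 kWh
Total energy = 0.278 + 14.76 + 2.023 = 17.06 kWh
Cost = 17.06 kWh × $0.284 = $4.84 ≈ $5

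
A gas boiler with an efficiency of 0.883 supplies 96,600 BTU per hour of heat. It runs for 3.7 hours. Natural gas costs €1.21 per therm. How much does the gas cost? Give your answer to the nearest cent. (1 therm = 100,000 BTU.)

Heat delivered = 96,600 BTU/h × 3.7 h = 357,420 BTU
Gas input = 357,420 / 0.883 = 404,779 BTU
= 404,779 / 100,000 = 4.048 therm
Cost = 4.048 × €1.21/therm = €4.90

€4.90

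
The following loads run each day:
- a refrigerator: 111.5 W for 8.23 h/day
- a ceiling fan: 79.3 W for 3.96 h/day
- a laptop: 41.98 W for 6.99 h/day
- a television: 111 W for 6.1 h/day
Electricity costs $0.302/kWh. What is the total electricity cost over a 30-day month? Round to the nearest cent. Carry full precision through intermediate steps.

$19.95

refrigerator: 111.5 W × 8.23 h × 30 d = 27,529 Wh = 27.53 kWh
ceiling fan: 79.3 W × 3.96 h × 30 d = 9,421 Wh = 9.421 kWh
laptop: 41.98 W × 6.99 h × 30 d = 8,803 Wh = 8.803 kWh
television: 111 W × 6.1 h × 30 d = 20,313 Wh = 20.31 kWh
Total energy = 27.53 + 9.421 + 8.803 + 20.31 = 66.07 kWh
Cost = 66.07 kWh × $0.302 = $19.95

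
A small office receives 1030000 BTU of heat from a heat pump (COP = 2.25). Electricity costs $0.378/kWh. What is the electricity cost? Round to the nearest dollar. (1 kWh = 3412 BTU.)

$51

Heat delivered = 1,030,000 BTU / 3412 = 301.9 kWh
Electrical input = 301.9 kWh / 2.25 = 134.2 kWh
Cost = 134.2 × $0.378/kWh = $50.72 ≈ $51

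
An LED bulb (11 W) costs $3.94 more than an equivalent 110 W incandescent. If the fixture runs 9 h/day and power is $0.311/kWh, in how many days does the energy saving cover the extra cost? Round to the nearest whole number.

14 days

Power saved = 110 − 11 = 99 W
Daily energy saved = 99 W × 9 h = 891 Wh = 0.891 kWh
Daily savings = 0.891 × $0.311 = $0.2771
Payback = $3.94 / $0.2771 per day = 14.22 days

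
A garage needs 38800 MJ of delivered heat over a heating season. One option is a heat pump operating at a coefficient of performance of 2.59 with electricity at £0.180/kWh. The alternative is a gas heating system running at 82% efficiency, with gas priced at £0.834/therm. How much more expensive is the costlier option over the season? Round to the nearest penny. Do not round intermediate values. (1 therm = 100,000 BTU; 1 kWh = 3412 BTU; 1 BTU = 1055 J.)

Heat load = 38800 MJ = 38,800,000,000 J / 1055 = 36,777,251 BTU
Gas: input = 36,777,251 / 0.82 = 44,850,306 BTU = 448.5 therm → 448.5 × £0.834 = £374.05
Heat pump: 36,777,251 BTU / 3412 = 10,780 kWh heat; / 2.59 = 4,162 kWh in → × £0.180 = £749.11
Difference = |£374.05 − £749.11| = £375.05

£375.05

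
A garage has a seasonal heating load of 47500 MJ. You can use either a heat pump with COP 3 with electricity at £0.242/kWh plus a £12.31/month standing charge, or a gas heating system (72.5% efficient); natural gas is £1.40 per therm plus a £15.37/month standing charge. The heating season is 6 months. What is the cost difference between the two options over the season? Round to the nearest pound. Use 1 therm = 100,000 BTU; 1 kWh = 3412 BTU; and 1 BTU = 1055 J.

Heat load = 47500 MJ = 47,500,000,000 J / 1055 = 45,023,697 BTU
Gas: input = 45,023,697 / 0.725 = 62,101,651 BTU = 621 therm → 621 × £1.40 = £869.42; + 6 × £15.37 standing = £961.64
Heat pump: 45,023,697 BTU / 3412 = 13,200 kWh heat; / 3 = 4,399 kWh in → × £0.242 = £1,064.45; + 6 × £12.31 standing = £1,138.31
Difference = |£961.64 − £1,138.31| = £176.67 ≈ £177

£177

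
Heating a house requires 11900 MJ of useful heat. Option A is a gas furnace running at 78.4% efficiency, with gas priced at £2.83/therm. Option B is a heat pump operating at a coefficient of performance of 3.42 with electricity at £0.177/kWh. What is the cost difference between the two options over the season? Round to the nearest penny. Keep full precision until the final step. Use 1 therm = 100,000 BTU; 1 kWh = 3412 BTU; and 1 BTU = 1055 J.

Heat load = 11900 MJ = 11,900,000,000 J / 1055 = 11,279,621 BTU
Gas: input = 11,279,621 / 0.784 = 14,387,271 BTU = 143.9 therm → 143.9 × £2.83 = £407.16
Heat pump: 11,279,621 BTU / 3412 = 3,306 kWh heat; / 3.42 = 966.6 kWh in → × £0.177 = £171.09
Difference = |£407.16 − £171.09| = £236.07

£236.07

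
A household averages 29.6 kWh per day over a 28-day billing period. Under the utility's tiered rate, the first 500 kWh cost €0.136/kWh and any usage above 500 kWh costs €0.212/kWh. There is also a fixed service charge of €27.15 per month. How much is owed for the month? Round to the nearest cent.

€164.86

Usage = 29.6 kWh/day × 28 days = 828.8 kWh
First 500 kWh × €0.136 = €68.00
Remaining 328.8 kWh × €0.212 = €69.71
Energy charge = €137.71; + service €27.15 = €164.86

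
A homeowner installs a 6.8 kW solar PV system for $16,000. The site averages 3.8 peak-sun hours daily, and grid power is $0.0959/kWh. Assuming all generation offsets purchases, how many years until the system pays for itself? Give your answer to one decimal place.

Daily generation = 6.8 kW × 3.8 h = 25.84 kWh
Annual generation = 25.84 × 365 = 9431.6 kWh
Annual savings = 9431.6 × $0.0959 = $904.49
Payback = $16,000 / $904.49 = 17.7 years

17.7 years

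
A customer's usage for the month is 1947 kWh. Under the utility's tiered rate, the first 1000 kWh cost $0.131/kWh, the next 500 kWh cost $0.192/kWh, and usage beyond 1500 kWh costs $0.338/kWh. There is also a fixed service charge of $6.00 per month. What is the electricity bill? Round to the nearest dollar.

First 1000 kWh × $0.131 = $131.00
Next 500 kWh × $0.192 = $96.00
Remaining 447 kWh × $0.338 = $151.09
Energy charge = $378.09; + service $6.00 = $384.09 ≈ $384

$384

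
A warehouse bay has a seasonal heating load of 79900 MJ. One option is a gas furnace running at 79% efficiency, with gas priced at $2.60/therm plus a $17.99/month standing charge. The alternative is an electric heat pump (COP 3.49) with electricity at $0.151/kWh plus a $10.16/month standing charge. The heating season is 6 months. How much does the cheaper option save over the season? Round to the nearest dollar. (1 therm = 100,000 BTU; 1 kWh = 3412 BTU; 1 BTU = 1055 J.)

$1579

Heat load = 79900 MJ = 79,900,000,000 J / 1055 = 75,734,597 BTU
Gas: input = 75,734,597 / 0.79 = 95,866,579 BTU = 958.7 therm → 958.7 × $2.60 = $2,492.53; + 6 × $17.99 standing = $2,600.47
Heat pump: 75,734,597 BTU / 3412 = 22,200 kWh heat; / 3.49 = 6,360 kWh in → × $0.151 = $960.37; + 6 × $10.16 standing = $1,021.33
Difference = |$2,600.47 − $1,021.33| = $1,579.14 ≈ $1579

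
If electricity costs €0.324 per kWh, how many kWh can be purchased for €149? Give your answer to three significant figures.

460 kWh

€149 / €0.324 per kWh = 459.9 kWh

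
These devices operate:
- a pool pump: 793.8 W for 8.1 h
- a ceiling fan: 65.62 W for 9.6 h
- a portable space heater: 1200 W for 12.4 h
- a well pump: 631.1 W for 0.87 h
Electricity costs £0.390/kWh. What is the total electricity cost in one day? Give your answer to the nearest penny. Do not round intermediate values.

pool pump: 793.8 W × 8.1 h = 6,430 Wh = 6.43 kWh
ceiling fan: 65.62 W × 9.6 h = 630 Wh = 0.63 kWh
portable space heater: 1200 W × 12.4 h = 14,880 Wh = 14.88 kWh
well pump: 631.1 W × 0.87 h = 549 Wh = 0.5491 kWh
Total energy = 6.43 + 0.63 + 14.88 + 0.5491 = 22.49 kWh
Cost = 22.49 kWh × £0.390 = £8.77

£8.77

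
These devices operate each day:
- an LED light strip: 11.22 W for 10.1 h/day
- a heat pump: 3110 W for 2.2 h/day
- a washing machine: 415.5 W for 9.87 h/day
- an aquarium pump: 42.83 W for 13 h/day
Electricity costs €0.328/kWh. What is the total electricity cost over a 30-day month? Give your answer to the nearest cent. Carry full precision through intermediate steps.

LED light strip: 11.22 W × 10.1 h × 30 d = 3,400 Wh = 3.4 kWh
heat pump: 3110 W × 2.2 h × 30 d = 205,260 Wh = 205.3 kWh
washing machine: 415.5 W × 9.87 h × 30 d = 123,030 Wh = 123 kWh
aquarium pump: 42.83 W × 13 h × 30 d = 16,704 Wh = 16.7 kWh
Total energy = 3.4 + 205.3 + 123 + 16.7 = 348.4 kWh
Cost = 348.4 kWh × €0.328 = €114.27

€114.27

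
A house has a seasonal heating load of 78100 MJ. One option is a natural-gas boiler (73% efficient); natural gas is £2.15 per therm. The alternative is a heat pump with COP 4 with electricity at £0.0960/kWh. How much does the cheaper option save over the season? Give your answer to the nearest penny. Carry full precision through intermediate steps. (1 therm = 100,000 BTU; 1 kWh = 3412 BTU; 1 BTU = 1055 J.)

Heat load = 78100 MJ = 78,100,000,000 J / 1055 = 74,028,436 BTU
Gas: input = 74,028,436 / 0.73 = 101,408,816 BTU = 1,014 therm → 1,014 × £2.15 = £2,180.29
Heat pump: 74,028,436 BTU / 3412 = 21,700 kWh heat; / 4 = 5,424 kWh in → × £0.0960 = £520.72
Difference = |£2,180.29 − £520.72| = £1,659.57

£1659.57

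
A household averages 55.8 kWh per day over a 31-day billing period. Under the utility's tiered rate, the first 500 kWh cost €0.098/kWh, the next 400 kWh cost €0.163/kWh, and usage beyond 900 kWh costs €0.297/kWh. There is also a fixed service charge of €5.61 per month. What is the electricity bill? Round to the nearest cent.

€366.26

Usage = 55.8 kWh/day × 31 days = 1729.8 kWh
First 500 kWh × €0.098 = €49.00
Next 400 kWh × €0.163 = €65.20
Remaining 829.8 kWh × €0.297 = €246.45
Energy charge = €360.65; + service €5.61 = €366.26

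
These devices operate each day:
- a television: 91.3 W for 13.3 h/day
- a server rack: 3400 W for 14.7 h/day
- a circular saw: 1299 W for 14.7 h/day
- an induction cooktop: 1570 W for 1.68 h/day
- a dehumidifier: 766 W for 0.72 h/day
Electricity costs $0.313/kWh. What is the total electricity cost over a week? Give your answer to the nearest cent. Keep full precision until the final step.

television: 91.3 W × 13.3 h × 7 d = 8,500 Wh = 8.5 kWh
server rack: 3400 W × 14.7 h × 7 d = 349,860 Wh = 349.9 kWh
circular saw: 1299 W × 14.7 h × 7 d = 133,667 Wh = 133.7 kWh
induction cooktop: 1570 W × 1.68 h × 7 d = 18,463 Wh = 18.46 kWh
dehumidifier: 766 W × 0.72 h × 7 d = 3,861 Wh = 3.861 kWh
Total energy = 8.5 + 349.9 + 133.7 + 18.46 + 3.861 = 514.4 kWh
Cost = 514.4 kWh × $0.313 = $160.99

$160.99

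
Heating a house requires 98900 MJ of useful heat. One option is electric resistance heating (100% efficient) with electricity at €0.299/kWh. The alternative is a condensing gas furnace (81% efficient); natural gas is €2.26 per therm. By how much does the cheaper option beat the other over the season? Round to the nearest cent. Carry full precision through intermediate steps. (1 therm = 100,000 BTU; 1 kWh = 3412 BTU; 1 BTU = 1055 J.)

€5599.39

Heat load = 98900 MJ = 98,900,000,000 J / 1055 = 93,744,076 BTU
Gas: input = 93,744,076 / 0.81 = 115,733,427 BTU = 1,157 therm → 1,157 × €2.26 = €2,615.58
Electric: 93,744,076 BTU / 3412 = 27,470 kWh → × €0.299 = €8,214.97
Difference = |€2,615.58 − €8,214.97| = €5,599.39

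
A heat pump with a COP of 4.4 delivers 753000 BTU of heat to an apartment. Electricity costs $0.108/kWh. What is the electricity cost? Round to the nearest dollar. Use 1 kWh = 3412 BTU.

$5

Heat delivered = 753,000 BTU / 3412 = 220.7 kWh
Electrical input = 220.7 kWh / 4.4 = 50.16 kWh
Cost = 50.16 × $0.108/kWh = $5.42 ≈ $5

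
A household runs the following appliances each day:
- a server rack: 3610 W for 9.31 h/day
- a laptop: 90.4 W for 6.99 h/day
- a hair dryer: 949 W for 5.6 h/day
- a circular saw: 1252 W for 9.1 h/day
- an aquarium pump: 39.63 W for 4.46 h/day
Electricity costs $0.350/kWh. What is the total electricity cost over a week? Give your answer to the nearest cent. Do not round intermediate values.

$125.26

server rack: 3610 W × 9.31 h × 7 d = 235,264 Wh = 235.3 kWh
laptop: 90.4 W × 6.99 h × 7 d = 4,423 Wh = 4.423 kWh
hair dryer: 949 W × 5.6 h × 7 d = 37,201 Wh = 37.2 kWh
circular saw: 1252 W × 9.1 h × 7 d = 79,752 Wh = 79.75 kWh
aquarium pump: 39.63 W × 4.46 h × 7 d = 1,237 Wh = 1.237 kWh
Total energy = 235.3 + 4.423 + 37.2 + 79.75 + 1.237 = 357.9 kWh
Cost = 357.9 kWh × $0.350 = $125.26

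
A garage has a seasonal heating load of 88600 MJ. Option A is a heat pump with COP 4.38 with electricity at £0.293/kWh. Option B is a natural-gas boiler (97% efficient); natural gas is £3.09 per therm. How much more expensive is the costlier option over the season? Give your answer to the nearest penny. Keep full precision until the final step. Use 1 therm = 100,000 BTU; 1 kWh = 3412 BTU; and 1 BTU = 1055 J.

Heat load = 88600 MJ = 88,600,000,000 J / 1055 = 83,981,043 BTU
Gas: input = 83,981,043 / 0.97 = 86,578,394 BTU = 865.8 therm → 865.8 × £3.09 = £2,675.27
Heat pump: 83,981,043 BTU / 3412 = 24,610 kWh heat; / 4.38 = 5,620 kWh in → × £0.293 = £1,646.52
Difference = |£2,675.27 − £1,646.52| = £1,028.76

£1028.76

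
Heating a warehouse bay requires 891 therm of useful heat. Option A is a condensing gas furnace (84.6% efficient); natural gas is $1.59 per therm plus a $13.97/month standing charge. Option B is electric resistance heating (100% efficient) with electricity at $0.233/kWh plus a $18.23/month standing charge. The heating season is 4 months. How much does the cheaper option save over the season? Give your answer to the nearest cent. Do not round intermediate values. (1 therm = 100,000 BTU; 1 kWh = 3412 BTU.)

Heat load = 891 therm × 100,000 = 89,100,000 BTU
Gas: input = 89,100,000 / 0.846 = 105,319,149 BTU = 1,053 therm → 1,053 × $1.59 = $1,674.57; + 4 × $13.97 standing = $1,730.45
Electric: 89,100,000 BTU / 3412 = 26,110 kWh → × $0.233 = $6,084.50; + 4 × $18.23 standing = $6,157.42
Difference = |$1,730.45 − $6,157.42| = $4,426.96

$4426.96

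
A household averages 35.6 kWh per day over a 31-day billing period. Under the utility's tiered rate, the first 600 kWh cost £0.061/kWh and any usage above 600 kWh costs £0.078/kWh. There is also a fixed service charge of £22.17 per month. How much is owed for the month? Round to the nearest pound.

Usage = 35.6 kWh/day × 31 days = 1103.6 kWh
First 600 kWh × £0.061 = £36.60
Remaining 503.6 kWh × £0.078 = £39.28
Energy charge = £75.88; + service £22.17 = £98.05 ≈ £98

£98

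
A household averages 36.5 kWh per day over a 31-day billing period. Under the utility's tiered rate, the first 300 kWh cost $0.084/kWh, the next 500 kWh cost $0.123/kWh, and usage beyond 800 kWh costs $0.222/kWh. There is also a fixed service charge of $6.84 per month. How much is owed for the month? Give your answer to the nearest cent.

$167.13

Usage = 36.5 kWh/day × 31 days = 1131.5 kWh
First 300 kWh × $0.084 = $25.20
Next 500 kWh × $0.123 = $61.50
Remaining 331.5 kWh × $0.222 = $73.59
Energy charge = $160.29; + service $6.84 = $167.13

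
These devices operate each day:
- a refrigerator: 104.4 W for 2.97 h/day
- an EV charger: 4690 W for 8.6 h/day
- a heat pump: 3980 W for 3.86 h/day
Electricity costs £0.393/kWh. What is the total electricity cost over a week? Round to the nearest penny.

£154.07

refrigerator: 104.4 W × 2.97 h × 7 d = 2,170 Wh = 2.17 kWh
EV charger: 4690 W × 8.6 h × 7 d = 282,338 Wh = 282.3 kWh
heat pump: 3980 W × 3.86 h × 7 d = 107,540 Wh = 107.5 kWh
Total energy = 2.17 + 282.3 + 107.5 = 392 kWh
Cost = 392 kWh × £0.393 = £154.07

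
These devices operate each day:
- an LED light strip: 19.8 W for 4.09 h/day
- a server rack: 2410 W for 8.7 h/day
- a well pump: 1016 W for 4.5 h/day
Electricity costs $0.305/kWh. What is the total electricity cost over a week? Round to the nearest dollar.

LED light strip: 19.8 W × 4.09 h × 7 d = 567 Wh = 0.5669 kWh
server rack: 2410 W × 8.7 h × 7 d = 146,769 Wh = 146.8 kWh
well pump: 1016 W × 4.5 h × 7 d = 32,004 Wh = 32 kWh
Total energy = 0.5669 + 146.8 + 32 = 179.3 kWh
Cost = 179.3 kWh × $0.305 = $54.70 ≈ $55

$55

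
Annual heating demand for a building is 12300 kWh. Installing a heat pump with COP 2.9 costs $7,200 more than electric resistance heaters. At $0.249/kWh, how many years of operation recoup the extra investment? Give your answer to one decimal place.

3.6 years

Resistance: 12300 kWh × $0.249 = $3,062.70/yr
Heat pump: 12300 / 2.9 = 4241 kWh in → × $0.249 = $1,056.10/yr
Annual savings = $2,006.60
Payback = $7,200 / $2,006.60 = 3.59 years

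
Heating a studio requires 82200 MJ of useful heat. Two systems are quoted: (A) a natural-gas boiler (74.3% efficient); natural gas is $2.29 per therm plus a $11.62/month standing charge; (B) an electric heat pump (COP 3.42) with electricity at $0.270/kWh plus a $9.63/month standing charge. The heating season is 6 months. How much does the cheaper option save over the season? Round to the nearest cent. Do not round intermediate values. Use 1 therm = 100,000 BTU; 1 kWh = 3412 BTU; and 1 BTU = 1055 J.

Heat load = 82200 MJ = 82,200,000,000 J / 1055 = 77,914,692 BTU
Gas: input = 77,914,692 / 0.743 = 104,864,996 BTU = 1,049 therm → 1,049 × $2.29 = $2,401.41; + 6 × $11.62 standing = $2,471.13
Heat pump: 77,914,692 BTU / 3412 = 22,840 kWh heat; / 3.42 = 6,677 kWh in → × $0.270 = $1,802.80; + 6 × $9.63 standing = $1,860.58
Difference = |$2,471.13 − $1,860.58| = $610.55

$610.55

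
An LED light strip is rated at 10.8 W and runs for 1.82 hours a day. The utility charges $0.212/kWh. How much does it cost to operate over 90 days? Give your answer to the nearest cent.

$0.38

Energy = 10.8 W × 1.82 h/day × 90 days = 1,769 Wh = 1.769 kWh
Cost = 1.769 kWh × $0.212/kWh = $0.38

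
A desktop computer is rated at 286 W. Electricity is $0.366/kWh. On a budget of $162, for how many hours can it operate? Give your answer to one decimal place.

Energy budget = $162 / $0.366 per kWh = 442.6 kWh = 442,623 Wh
Runtime = 442,623 Wh / 286 W = 1,548 h

1547.6 h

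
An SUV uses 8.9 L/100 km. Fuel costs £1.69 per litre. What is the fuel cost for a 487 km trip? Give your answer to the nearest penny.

£73.25

Fuel = 8.9 L/100 km × 487 km / 100 = 43.34 L
Cost = 43.34 L × £1.69/L = £73.25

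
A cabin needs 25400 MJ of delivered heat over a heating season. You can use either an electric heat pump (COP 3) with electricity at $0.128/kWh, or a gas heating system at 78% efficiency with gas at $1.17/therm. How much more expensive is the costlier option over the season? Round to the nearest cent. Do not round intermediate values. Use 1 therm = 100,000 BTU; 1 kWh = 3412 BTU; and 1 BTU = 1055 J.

Heat load = 25400 MJ = 25,400,000,000 J / 1055 = 24,075,829 BTU
Gas: input = 24,075,829 / 0.78 = 30,866,448 BTU = 308.7 therm → 308.7 × $1.17 = $361.14
Heat pump: 24,075,829 BTU / 3412 = 7,056 kWh heat; / 3 = 2,352 kWh in → × $0.128 = $301.07
Difference = |$361.14 − $301.07| = $60.07

$60.07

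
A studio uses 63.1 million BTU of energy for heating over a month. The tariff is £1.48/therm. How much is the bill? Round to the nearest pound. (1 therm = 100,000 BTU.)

63.1 million BTU × (10 therm/million BTU) = 631 therm
Cost = 631 therm × £1.48/therm = £933.88 ≈ £934

£934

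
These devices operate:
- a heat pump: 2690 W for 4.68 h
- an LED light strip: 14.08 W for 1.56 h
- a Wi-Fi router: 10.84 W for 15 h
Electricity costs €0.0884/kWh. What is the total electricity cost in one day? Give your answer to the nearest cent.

€1.13

heat pump: 2690 W × 4.68 h = 12,589 Wh = 12.59 kWh
LED light strip: 14.08 W × 1.56 h = 22 Wh = 0.02196 kWh
Wi-Fi router: 10.84 W × 15 h = 163 Wh = 0.1626 kWh
Total energy = 12.59 + 0.02196 + 0.1626 = 12.77 kWh
Cost = 12.77 kWh × €0.0884 = €1.13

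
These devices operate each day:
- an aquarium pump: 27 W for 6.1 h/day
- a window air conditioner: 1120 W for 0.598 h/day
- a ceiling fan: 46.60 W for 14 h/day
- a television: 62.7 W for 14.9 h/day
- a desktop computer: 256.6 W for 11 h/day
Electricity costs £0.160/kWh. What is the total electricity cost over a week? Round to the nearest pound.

aquarium pump: 27 W × 6.1 h × 7 d = 1,153 Wh = 1.153 kWh
window air conditioner: 1120 W × 0.598 h × 7 d = 4,688 Wh = 4.688 kWh
ceiling fan: 46.60 W × 14 h × 7 d = 4,567 Wh = 4.567 kWh
television: 62.7 W × 14.9 h × 7 d = 6,540 Wh = 6.54 kWh
desktop computer: 256.6 W × 11 h × 7 d = 19,758 Wh = 19.76 kWh
Total energy = 1.153 + 4.688 + 4.567 + 6.54 + 19.76 = 36.71 kWh
Cost = 36.71 kWh × £0.160 = £5.87 ≈ £6

£6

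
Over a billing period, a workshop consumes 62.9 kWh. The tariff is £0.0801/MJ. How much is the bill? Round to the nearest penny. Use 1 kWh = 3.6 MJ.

£18.14

62.9 kWh × (3.6 MJ/kWh) = 226.4 MJ
Cost = 226.4 MJ × £0.0801/MJ = £18.14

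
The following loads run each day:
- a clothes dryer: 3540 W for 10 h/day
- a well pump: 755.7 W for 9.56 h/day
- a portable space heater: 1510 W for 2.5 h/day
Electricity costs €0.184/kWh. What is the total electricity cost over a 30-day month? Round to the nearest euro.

clothes dryer: 3540 W × 10 h × 30 d = 1,062,000 Wh = 1,062 kWh
well pump: 755.7 W × 9.56 h × 30 d = 216,735 Wh = 216.7 kWh
portable space heater: 1510 W × 2.5 h × 30 d = 113,250 Wh = 113.2 kWh
Total energy = 1,062 + 216.7 + 113.2 = 1,392 kWh
Cost = 1,392 kWh × €0.184 = €256.13 ≈ €256

€256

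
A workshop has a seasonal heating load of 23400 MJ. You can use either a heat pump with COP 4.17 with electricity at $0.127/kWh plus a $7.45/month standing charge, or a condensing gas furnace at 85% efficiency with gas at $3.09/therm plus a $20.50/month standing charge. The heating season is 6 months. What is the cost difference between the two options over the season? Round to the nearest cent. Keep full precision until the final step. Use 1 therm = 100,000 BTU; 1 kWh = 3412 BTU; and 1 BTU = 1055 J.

$686.63

Heat load = 23400 MJ = 23,400,000,000 J / 1055 = 22,180,095 BTU
Gas: input = 22,180,095 / 0.85 = 26,094,229 BTU = 260.9 therm → 260.9 × $3.09 = $806.31; + 6 × $20.50 standing = $929.31
Heat pump: 22,180,095 BTU / 3412 = 6,501 kWh heat; / 4.17 = 1,559 kWh in → × $0.127 = $197.98; + 6 × $7.45 standing = $242.68
Difference = |$929.31 − $242.68| = $686.63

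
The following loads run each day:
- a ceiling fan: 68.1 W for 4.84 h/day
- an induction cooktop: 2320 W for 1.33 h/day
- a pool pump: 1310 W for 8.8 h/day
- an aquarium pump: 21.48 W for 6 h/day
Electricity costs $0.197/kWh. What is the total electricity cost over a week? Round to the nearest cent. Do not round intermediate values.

ceiling fan: 68.1 W × 4.84 h × 7 d = 2,307 Wh = 2.307 kWh
induction cooktop: 2320 W × 1.33 h × 7 d = 21,599 Wh = 21.6 kWh
pool pump: 1310 W × 8.8 h × 7 d = 80,696 Wh = 80.7 kWh
aquarium pump: 21.48 W × 6 h × 7 d = 902 Wh = 0.9022 kWh
Total energy = 2.307 + 21.6 + 80.7 + 0.9022 = 105.5 kWh
Cost = 105.5 kWh × $0.197 = $20.78

$20.78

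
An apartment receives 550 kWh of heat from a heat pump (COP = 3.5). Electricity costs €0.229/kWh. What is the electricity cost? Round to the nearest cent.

Electrical input = 550 kWh / 3.5 = 157.1 kWh
Cost = 157.1 × €0.229/kWh = €35.99

€35.99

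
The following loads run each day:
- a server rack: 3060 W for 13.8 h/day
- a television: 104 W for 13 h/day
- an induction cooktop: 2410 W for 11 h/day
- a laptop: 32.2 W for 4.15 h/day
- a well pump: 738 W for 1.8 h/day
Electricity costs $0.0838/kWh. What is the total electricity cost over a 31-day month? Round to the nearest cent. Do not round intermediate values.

server rack: 3060 W × 13.8 h × 31 d = 1,309,068 Wh = 1,309 kWh
television: 104 W × 13 h × 31 d = 41,912 Wh = 41.91 kWh
induction cooktop: 2410 W × 11 h × 31 d = 821,810 Wh = 821.8 kWh
laptop: 32.2 W × 4.15 h × 31 d = 4,143 Wh = 4.143 kWh
well pump: 738 W × 1.8 h × 31 d = 41,180 Wh = 41.18 kWh
Total energy = 1,309 + 41.91 + 821.8 + 4.143 + 41.18 = 2,218 kWh
Cost = 2,218 kWh × $0.0838 = $185.88

$185.88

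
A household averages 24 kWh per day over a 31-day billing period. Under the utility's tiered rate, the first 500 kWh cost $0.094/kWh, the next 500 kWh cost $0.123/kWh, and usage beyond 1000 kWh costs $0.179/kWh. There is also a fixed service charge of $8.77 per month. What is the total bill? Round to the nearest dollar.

Usage = 24 kWh/day × 31 days = 744 kWh
First 500 kWh × $0.094 = $47.00
Next 244 kWh × $0.123 = $30.01
Remaining tier: 0 kWh (not reached)
Energy charge = $77.01; + service $8.77 = $85.78 ≈ $86

$86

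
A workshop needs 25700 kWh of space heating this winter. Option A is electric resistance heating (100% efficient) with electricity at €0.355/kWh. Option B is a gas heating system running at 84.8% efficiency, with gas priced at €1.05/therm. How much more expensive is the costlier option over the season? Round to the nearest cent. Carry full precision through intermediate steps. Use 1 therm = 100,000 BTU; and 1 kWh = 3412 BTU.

Heat load = 25700 kWh × 3412 = 87,688,400 BTU
Gas: input = 87,688,400 / 0.848 = 103,406,132 BTU = 1,034 therm → 1,034 × €1.05 = €1,085.76
Electric: 87,688,400 BTU / 3412 = 25,700 kWh → × €0.355 = €9,123.50
Difference = |€1,085.76 − €9,123.50| = €8,037.74

€8037.74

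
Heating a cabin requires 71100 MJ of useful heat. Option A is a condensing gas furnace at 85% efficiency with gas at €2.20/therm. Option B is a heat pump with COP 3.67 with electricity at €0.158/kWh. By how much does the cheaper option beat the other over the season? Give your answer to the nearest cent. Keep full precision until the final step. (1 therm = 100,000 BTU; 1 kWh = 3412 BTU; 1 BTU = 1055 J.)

Heat load = 71100 MJ = 71,100,000,000 J / 1055 = 67,393,365 BTU
Gas: input = 67,393,365 / 0.85 = 79,286,312 BTU = 792.9 therm → 792.9 × €2.20 = €1,744.30
Heat pump: 67,393,365 BTU / 3412 = 19,750 kWh heat; / 3.67 = 5,382 kWh in → × €0.158 = €850.35
Difference = |€1,744.30 − €850.35| = €893.95

€893.95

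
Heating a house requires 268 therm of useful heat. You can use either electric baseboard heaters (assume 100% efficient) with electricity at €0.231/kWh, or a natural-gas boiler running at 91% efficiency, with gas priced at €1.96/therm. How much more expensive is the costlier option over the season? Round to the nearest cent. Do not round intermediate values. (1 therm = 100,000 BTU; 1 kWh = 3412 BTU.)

€1237.19

Heat load = 268 therm × 100,000 = 26,800,000 BTU
Gas: input = 26,800,000 / 0.91 = 29,450,549 BTU = 294.5 therm → 294.5 × €1.96 = €577.23
Electric: 26,800,000 BTU / 3412 = 7,855 kWh → × €0.231 = €1,814.42
Difference = |€577.23 − €1,814.42| = €1,237.19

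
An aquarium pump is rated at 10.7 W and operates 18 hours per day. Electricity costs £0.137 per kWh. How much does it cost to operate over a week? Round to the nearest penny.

£0.18

Energy = 10.7 W × 18 h/day × 7 days = 1,348 Wh = 1.348 kWh
Cost = 1.348 kWh × £0.137/kWh = £0.18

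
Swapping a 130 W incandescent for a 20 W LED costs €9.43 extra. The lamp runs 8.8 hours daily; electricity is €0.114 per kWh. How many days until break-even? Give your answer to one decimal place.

85.5 days

Power saved = 130 − 20 = 110 W
Daily energy saved = 110 W × 8.8 h = 968 Wh = 0.968 kWh
Daily savings = 0.968 × €0.114 = €0.1104
Payback = €9.43 / €0.1104 per day = 85.45 days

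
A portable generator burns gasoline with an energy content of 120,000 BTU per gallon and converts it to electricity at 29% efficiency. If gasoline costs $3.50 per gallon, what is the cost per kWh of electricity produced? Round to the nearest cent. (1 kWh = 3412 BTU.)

$0.34

Electrical output per gallon = 120,000 BTU × 0.29 / 3412 BTU/kWh = 10.2 kWh
Cost per kWh = $3.50 / 10.2 kWh = $0.343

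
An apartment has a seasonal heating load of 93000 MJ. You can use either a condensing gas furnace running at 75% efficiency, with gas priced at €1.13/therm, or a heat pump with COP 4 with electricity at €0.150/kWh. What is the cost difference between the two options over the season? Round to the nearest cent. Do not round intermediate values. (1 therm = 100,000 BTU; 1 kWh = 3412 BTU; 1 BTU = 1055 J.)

€359.31

Heat load = 93000 MJ = 93,000,000,000 J / 1055 = 88,151,659 BTU
Gas: input = 88,151,659 / 0.75 = 117,535,545 BTU = 1,175 therm → 1,175 × €1.13 = €1,328.15
Heat pump: 88,151,659 BTU / 3412 = 25,840 kWh heat; / 4 = 6,459 kWh in → × €0.150 = €968.84
Difference = |€1,328.15 − €968.84| = €359.31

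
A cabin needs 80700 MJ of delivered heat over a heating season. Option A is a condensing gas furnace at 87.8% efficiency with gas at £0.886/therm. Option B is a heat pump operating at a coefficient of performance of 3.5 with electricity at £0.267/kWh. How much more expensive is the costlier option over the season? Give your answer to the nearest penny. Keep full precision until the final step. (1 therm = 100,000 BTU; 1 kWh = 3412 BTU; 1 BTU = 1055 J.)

Heat load = 80700 MJ = 80,700,000,000 J / 1055 = 76,492,891 BTU
Gas: input = 76,492,891 / 0.878 = 87,121,744 BTU = 871.2 therm → 871.2 × £0.886 = £771.90
Heat pump: 76,492,891 BTU / 3412 = 22,420 kWh heat; / 3.5 = 6,405 kWh in → × £0.267 = £1,710.23
Difference = |£771.90 − £1,710.23| = £938.33

£938.33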